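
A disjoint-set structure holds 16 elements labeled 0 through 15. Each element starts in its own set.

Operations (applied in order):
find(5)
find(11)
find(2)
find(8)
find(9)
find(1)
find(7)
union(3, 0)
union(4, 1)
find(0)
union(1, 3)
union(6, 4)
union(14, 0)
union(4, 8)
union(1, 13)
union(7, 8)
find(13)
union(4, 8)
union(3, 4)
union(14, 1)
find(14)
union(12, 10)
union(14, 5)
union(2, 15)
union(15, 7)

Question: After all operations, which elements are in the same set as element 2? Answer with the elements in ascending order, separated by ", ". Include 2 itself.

Step 1: find(5) -> no change; set of 5 is {5}
Step 2: find(11) -> no change; set of 11 is {11}
Step 3: find(2) -> no change; set of 2 is {2}
Step 4: find(8) -> no change; set of 8 is {8}
Step 5: find(9) -> no change; set of 9 is {9}
Step 6: find(1) -> no change; set of 1 is {1}
Step 7: find(7) -> no change; set of 7 is {7}
Step 8: union(3, 0) -> merged; set of 3 now {0, 3}
Step 9: union(4, 1) -> merged; set of 4 now {1, 4}
Step 10: find(0) -> no change; set of 0 is {0, 3}
Step 11: union(1, 3) -> merged; set of 1 now {0, 1, 3, 4}
Step 12: union(6, 4) -> merged; set of 6 now {0, 1, 3, 4, 6}
Step 13: union(14, 0) -> merged; set of 14 now {0, 1, 3, 4, 6, 14}
Step 14: union(4, 8) -> merged; set of 4 now {0, 1, 3, 4, 6, 8, 14}
Step 15: union(1, 13) -> merged; set of 1 now {0, 1, 3, 4, 6, 8, 13, 14}
Step 16: union(7, 8) -> merged; set of 7 now {0, 1, 3, 4, 6, 7, 8, 13, 14}
Step 17: find(13) -> no change; set of 13 is {0, 1, 3, 4, 6, 7, 8, 13, 14}
Step 18: union(4, 8) -> already same set; set of 4 now {0, 1, 3, 4, 6, 7, 8, 13, 14}
Step 19: union(3, 4) -> already same set; set of 3 now {0, 1, 3, 4, 6, 7, 8, 13, 14}
Step 20: union(14, 1) -> already same set; set of 14 now {0, 1, 3, 4, 6, 7, 8, 13, 14}
Step 21: find(14) -> no change; set of 14 is {0, 1, 3, 4, 6, 7, 8, 13, 14}
Step 22: union(12, 10) -> merged; set of 12 now {10, 12}
Step 23: union(14, 5) -> merged; set of 14 now {0, 1, 3, 4, 5, 6, 7, 8, 13, 14}
Step 24: union(2, 15) -> merged; set of 2 now {2, 15}
Step 25: union(15, 7) -> merged; set of 15 now {0, 1, 2, 3, 4, 5, 6, 7, 8, 13, 14, 15}
Component of 2: {0, 1, 2, 3, 4, 5, 6, 7, 8, 13, 14, 15}

Answer: 0, 1, 2, 3, 4, 5, 6, 7, 8, 13, 14, 15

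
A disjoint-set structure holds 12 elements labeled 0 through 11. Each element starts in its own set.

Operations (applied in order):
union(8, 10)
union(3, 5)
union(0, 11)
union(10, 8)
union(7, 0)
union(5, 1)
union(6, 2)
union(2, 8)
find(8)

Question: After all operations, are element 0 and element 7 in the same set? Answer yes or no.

Answer: yes

Derivation:
Step 1: union(8, 10) -> merged; set of 8 now {8, 10}
Step 2: union(3, 5) -> merged; set of 3 now {3, 5}
Step 3: union(0, 11) -> merged; set of 0 now {0, 11}
Step 4: union(10, 8) -> already same set; set of 10 now {8, 10}
Step 5: union(7, 0) -> merged; set of 7 now {0, 7, 11}
Step 6: union(5, 1) -> merged; set of 5 now {1, 3, 5}
Step 7: union(6, 2) -> merged; set of 6 now {2, 6}
Step 8: union(2, 8) -> merged; set of 2 now {2, 6, 8, 10}
Step 9: find(8) -> no change; set of 8 is {2, 6, 8, 10}
Set of 0: {0, 7, 11}; 7 is a member.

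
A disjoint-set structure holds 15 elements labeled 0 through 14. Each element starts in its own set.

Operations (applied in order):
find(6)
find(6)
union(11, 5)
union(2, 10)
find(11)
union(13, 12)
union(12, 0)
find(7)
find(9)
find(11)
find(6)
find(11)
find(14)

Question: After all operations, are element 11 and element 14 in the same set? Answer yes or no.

Answer: no

Derivation:
Step 1: find(6) -> no change; set of 6 is {6}
Step 2: find(6) -> no change; set of 6 is {6}
Step 3: union(11, 5) -> merged; set of 11 now {5, 11}
Step 4: union(2, 10) -> merged; set of 2 now {2, 10}
Step 5: find(11) -> no change; set of 11 is {5, 11}
Step 6: union(13, 12) -> merged; set of 13 now {12, 13}
Step 7: union(12, 0) -> merged; set of 12 now {0, 12, 13}
Step 8: find(7) -> no change; set of 7 is {7}
Step 9: find(9) -> no change; set of 9 is {9}
Step 10: find(11) -> no change; set of 11 is {5, 11}
Step 11: find(6) -> no change; set of 6 is {6}
Step 12: find(11) -> no change; set of 11 is {5, 11}
Step 13: find(14) -> no change; set of 14 is {14}
Set of 11: {5, 11}; 14 is not a member.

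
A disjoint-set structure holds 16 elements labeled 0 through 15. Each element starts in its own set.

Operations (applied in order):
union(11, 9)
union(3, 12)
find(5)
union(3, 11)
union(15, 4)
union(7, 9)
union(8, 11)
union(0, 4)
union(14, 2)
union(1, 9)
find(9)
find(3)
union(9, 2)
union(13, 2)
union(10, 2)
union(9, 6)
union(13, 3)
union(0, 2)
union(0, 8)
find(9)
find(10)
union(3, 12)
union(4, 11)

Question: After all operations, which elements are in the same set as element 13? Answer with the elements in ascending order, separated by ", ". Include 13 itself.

Answer: 0, 1, 2, 3, 4, 6, 7, 8, 9, 10, 11, 12, 13, 14, 15

Derivation:
Step 1: union(11, 9) -> merged; set of 11 now {9, 11}
Step 2: union(3, 12) -> merged; set of 3 now {3, 12}
Step 3: find(5) -> no change; set of 5 is {5}
Step 4: union(3, 11) -> merged; set of 3 now {3, 9, 11, 12}
Step 5: union(15, 4) -> merged; set of 15 now {4, 15}
Step 6: union(7, 9) -> merged; set of 7 now {3, 7, 9, 11, 12}
Step 7: union(8, 11) -> merged; set of 8 now {3, 7, 8, 9, 11, 12}
Step 8: union(0, 4) -> merged; set of 0 now {0, 4, 15}
Step 9: union(14, 2) -> merged; set of 14 now {2, 14}
Step 10: union(1, 9) -> merged; set of 1 now {1, 3, 7, 8, 9, 11, 12}
Step 11: find(9) -> no change; set of 9 is {1, 3, 7, 8, 9, 11, 12}
Step 12: find(3) -> no change; set of 3 is {1, 3, 7, 8, 9, 11, 12}
Step 13: union(9, 2) -> merged; set of 9 now {1, 2, 3, 7, 8, 9, 11, 12, 14}
Step 14: union(13, 2) -> merged; set of 13 now {1, 2, 3, 7, 8, 9, 11, 12, 13, 14}
Step 15: union(10, 2) -> merged; set of 10 now {1, 2, 3, 7, 8, 9, 10, 11, 12, 13, 14}
Step 16: union(9, 6) -> merged; set of 9 now {1, 2, 3, 6, 7, 8, 9, 10, 11, 12, 13, 14}
Step 17: union(13, 3) -> already same set; set of 13 now {1, 2, 3, 6, 7, 8, 9, 10, 11, 12, 13, 14}
Step 18: union(0, 2) -> merged; set of 0 now {0, 1, 2, 3, 4, 6, 7, 8, 9, 10, 11, 12, 13, 14, 15}
Step 19: union(0, 8) -> already same set; set of 0 now {0, 1, 2, 3, 4, 6, 7, 8, 9, 10, 11, 12, 13, 14, 15}
Step 20: find(9) -> no change; set of 9 is {0, 1, 2, 3, 4, 6, 7, 8, 9, 10, 11, 12, 13, 14, 15}
Step 21: find(10) -> no change; set of 10 is {0, 1, 2, 3, 4, 6, 7, 8, 9, 10, 11, 12, 13, 14, 15}
Step 22: union(3, 12) -> already same set; set of 3 now {0, 1, 2, 3, 4, 6, 7, 8, 9, 10, 11, 12, 13, 14, 15}
Step 23: union(4, 11) -> already same set; set of 4 now {0, 1, 2, 3, 4, 6, 7, 8, 9, 10, 11, 12, 13, 14, 15}
Component of 13: {0, 1, 2, 3, 4, 6, 7, 8, 9, 10, 11, 12, 13, 14, 15}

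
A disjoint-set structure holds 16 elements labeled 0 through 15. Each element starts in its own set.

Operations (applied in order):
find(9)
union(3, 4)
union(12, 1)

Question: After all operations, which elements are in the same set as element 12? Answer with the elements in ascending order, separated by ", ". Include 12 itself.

Answer: 1, 12

Derivation:
Step 1: find(9) -> no change; set of 9 is {9}
Step 2: union(3, 4) -> merged; set of 3 now {3, 4}
Step 3: union(12, 1) -> merged; set of 12 now {1, 12}
Component of 12: {1, 12}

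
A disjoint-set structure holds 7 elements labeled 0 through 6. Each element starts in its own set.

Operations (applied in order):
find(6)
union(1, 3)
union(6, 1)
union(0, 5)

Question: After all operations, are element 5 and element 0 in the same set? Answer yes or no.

Step 1: find(6) -> no change; set of 6 is {6}
Step 2: union(1, 3) -> merged; set of 1 now {1, 3}
Step 3: union(6, 1) -> merged; set of 6 now {1, 3, 6}
Step 4: union(0, 5) -> merged; set of 0 now {0, 5}
Set of 5: {0, 5}; 0 is a member.

Answer: yes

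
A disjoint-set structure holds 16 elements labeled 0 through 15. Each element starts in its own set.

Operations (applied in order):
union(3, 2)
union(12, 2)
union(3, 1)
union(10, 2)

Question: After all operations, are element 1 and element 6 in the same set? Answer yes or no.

Answer: no

Derivation:
Step 1: union(3, 2) -> merged; set of 3 now {2, 3}
Step 2: union(12, 2) -> merged; set of 12 now {2, 3, 12}
Step 3: union(3, 1) -> merged; set of 3 now {1, 2, 3, 12}
Step 4: union(10, 2) -> merged; set of 10 now {1, 2, 3, 10, 12}
Set of 1: {1, 2, 3, 10, 12}; 6 is not a member.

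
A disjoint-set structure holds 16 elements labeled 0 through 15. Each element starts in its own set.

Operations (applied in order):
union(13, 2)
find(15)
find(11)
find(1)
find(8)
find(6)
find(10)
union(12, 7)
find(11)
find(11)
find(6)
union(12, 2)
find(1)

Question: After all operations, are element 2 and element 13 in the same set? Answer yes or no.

Answer: yes

Derivation:
Step 1: union(13, 2) -> merged; set of 13 now {2, 13}
Step 2: find(15) -> no change; set of 15 is {15}
Step 3: find(11) -> no change; set of 11 is {11}
Step 4: find(1) -> no change; set of 1 is {1}
Step 5: find(8) -> no change; set of 8 is {8}
Step 6: find(6) -> no change; set of 6 is {6}
Step 7: find(10) -> no change; set of 10 is {10}
Step 8: union(12, 7) -> merged; set of 12 now {7, 12}
Step 9: find(11) -> no change; set of 11 is {11}
Step 10: find(11) -> no change; set of 11 is {11}
Step 11: find(6) -> no change; set of 6 is {6}
Step 12: union(12, 2) -> merged; set of 12 now {2, 7, 12, 13}
Step 13: find(1) -> no change; set of 1 is {1}
Set of 2: {2, 7, 12, 13}; 13 is a member.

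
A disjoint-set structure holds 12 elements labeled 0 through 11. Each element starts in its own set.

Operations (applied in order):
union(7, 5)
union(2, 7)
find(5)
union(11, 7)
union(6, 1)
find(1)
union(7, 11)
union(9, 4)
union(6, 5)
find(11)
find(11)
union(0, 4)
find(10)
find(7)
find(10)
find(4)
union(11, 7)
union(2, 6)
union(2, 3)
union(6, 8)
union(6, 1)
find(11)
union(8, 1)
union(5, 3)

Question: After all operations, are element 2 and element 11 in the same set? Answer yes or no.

Step 1: union(7, 5) -> merged; set of 7 now {5, 7}
Step 2: union(2, 7) -> merged; set of 2 now {2, 5, 7}
Step 3: find(5) -> no change; set of 5 is {2, 5, 7}
Step 4: union(11, 7) -> merged; set of 11 now {2, 5, 7, 11}
Step 5: union(6, 1) -> merged; set of 6 now {1, 6}
Step 6: find(1) -> no change; set of 1 is {1, 6}
Step 7: union(7, 11) -> already same set; set of 7 now {2, 5, 7, 11}
Step 8: union(9, 4) -> merged; set of 9 now {4, 9}
Step 9: union(6, 5) -> merged; set of 6 now {1, 2, 5, 6, 7, 11}
Step 10: find(11) -> no change; set of 11 is {1, 2, 5, 6, 7, 11}
Step 11: find(11) -> no change; set of 11 is {1, 2, 5, 6, 7, 11}
Step 12: union(0, 4) -> merged; set of 0 now {0, 4, 9}
Step 13: find(10) -> no change; set of 10 is {10}
Step 14: find(7) -> no change; set of 7 is {1, 2, 5, 6, 7, 11}
Step 15: find(10) -> no change; set of 10 is {10}
Step 16: find(4) -> no change; set of 4 is {0, 4, 9}
Step 17: union(11, 7) -> already same set; set of 11 now {1, 2, 5, 6, 7, 11}
Step 18: union(2, 6) -> already same set; set of 2 now {1, 2, 5, 6, 7, 11}
Step 19: union(2, 3) -> merged; set of 2 now {1, 2, 3, 5, 6, 7, 11}
Step 20: union(6, 8) -> merged; set of 6 now {1, 2, 3, 5, 6, 7, 8, 11}
Step 21: union(6, 1) -> already same set; set of 6 now {1, 2, 3, 5, 6, 7, 8, 11}
Step 22: find(11) -> no change; set of 11 is {1, 2, 3, 5, 6, 7, 8, 11}
Step 23: union(8, 1) -> already same set; set of 8 now {1, 2, 3, 5, 6, 7, 8, 11}
Step 24: union(5, 3) -> already same set; set of 5 now {1, 2, 3, 5, 6, 7, 8, 11}
Set of 2: {1, 2, 3, 5, 6, 7, 8, 11}; 11 is a member.

Answer: yes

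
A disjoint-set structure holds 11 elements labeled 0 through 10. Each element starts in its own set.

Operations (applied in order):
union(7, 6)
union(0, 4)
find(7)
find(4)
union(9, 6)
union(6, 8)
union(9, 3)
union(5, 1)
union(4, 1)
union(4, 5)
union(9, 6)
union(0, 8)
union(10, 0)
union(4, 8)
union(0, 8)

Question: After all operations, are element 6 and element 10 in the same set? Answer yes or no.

Step 1: union(7, 6) -> merged; set of 7 now {6, 7}
Step 2: union(0, 4) -> merged; set of 0 now {0, 4}
Step 3: find(7) -> no change; set of 7 is {6, 7}
Step 4: find(4) -> no change; set of 4 is {0, 4}
Step 5: union(9, 6) -> merged; set of 9 now {6, 7, 9}
Step 6: union(6, 8) -> merged; set of 6 now {6, 7, 8, 9}
Step 7: union(9, 3) -> merged; set of 9 now {3, 6, 7, 8, 9}
Step 8: union(5, 1) -> merged; set of 5 now {1, 5}
Step 9: union(4, 1) -> merged; set of 4 now {0, 1, 4, 5}
Step 10: union(4, 5) -> already same set; set of 4 now {0, 1, 4, 5}
Step 11: union(9, 6) -> already same set; set of 9 now {3, 6, 7, 8, 9}
Step 12: union(0, 8) -> merged; set of 0 now {0, 1, 3, 4, 5, 6, 7, 8, 9}
Step 13: union(10, 0) -> merged; set of 10 now {0, 1, 3, 4, 5, 6, 7, 8, 9, 10}
Step 14: union(4, 8) -> already same set; set of 4 now {0, 1, 3, 4, 5, 6, 7, 8, 9, 10}
Step 15: union(0, 8) -> already same set; set of 0 now {0, 1, 3, 4, 5, 6, 7, 8, 9, 10}
Set of 6: {0, 1, 3, 4, 5, 6, 7, 8, 9, 10}; 10 is a member.

Answer: yes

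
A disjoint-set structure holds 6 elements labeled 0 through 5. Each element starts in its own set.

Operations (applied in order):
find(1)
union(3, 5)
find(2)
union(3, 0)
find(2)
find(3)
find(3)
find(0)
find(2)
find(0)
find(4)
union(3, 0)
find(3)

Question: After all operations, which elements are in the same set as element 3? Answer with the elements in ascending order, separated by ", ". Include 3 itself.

Answer: 0, 3, 5

Derivation:
Step 1: find(1) -> no change; set of 1 is {1}
Step 2: union(3, 5) -> merged; set of 3 now {3, 5}
Step 3: find(2) -> no change; set of 2 is {2}
Step 4: union(3, 0) -> merged; set of 3 now {0, 3, 5}
Step 5: find(2) -> no change; set of 2 is {2}
Step 6: find(3) -> no change; set of 3 is {0, 3, 5}
Step 7: find(3) -> no change; set of 3 is {0, 3, 5}
Step 8: find(0) -> no change; set of 0 is {0, 3, 5}
Step 9: find(2) -> no change; set of 2 is {2}
Step 10: find(0) -> no change; set of 0 is {0, 3, 5}
Step 11: find(4) -> no change; set of 4 is {4}
Step 12: union(3, 0) -> already same set; set of 3 now {0, 3, 5}
Step 13: find(3) -> no change; set of 3 is {0, 3, 5}
Component of 3: {0, 3, 5}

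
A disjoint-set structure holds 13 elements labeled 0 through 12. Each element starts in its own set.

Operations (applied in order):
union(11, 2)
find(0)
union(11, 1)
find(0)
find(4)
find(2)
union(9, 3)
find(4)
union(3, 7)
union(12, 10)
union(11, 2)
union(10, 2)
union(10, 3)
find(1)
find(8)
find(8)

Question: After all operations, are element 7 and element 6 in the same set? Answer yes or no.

Step 1: union(11, 2) -> merged; set of 11 now {2, 11}
Step 2: find(0) -> no change; set of 0 is {0}
Step 3: union(11, 1) -> merged; set of 11 now {1, 2, 11}
Step 4: find(0) -> no change; set of 0 is {0}
Step 5: find(4) -> no change; set of 4 is {4}
Step 6: find(2) -> no change; set of 2 is {1, 2, 11}
Step 7: union(9, 3) -> merged; set of 9 now {3, 9}
Step 8: find(4) -> no change; set of 4 is {4}
Step 9: union(3, 7) -> merged; set of 3 now {3, 7, 9}
Step 10: union(12, 10) -> merged; set of 12 now {10, 12}
Step 11: union(11, 2) -> already same set; set of 11 now {1, 2, 11}
Step 12: union(10, 2) -> merged; set of 10 now {1, 2, 10, 11, 12}
Step 13: union(10, 3) -> merged; set of 10 now {1, 2, 3, 7, 9, 10, 11, 12}
Step 14: find(1) -> no change; set of 1 is {1, 2, 3, 7, 9, 10, 11, 12}
Step 15: find(8) -> no change; set of 8 is {8}
Step 16: find(8) -> no change; set of 8 is {8}
Set of 7: {1, 2, 3, 7, 9, 10, 11, 12}; 6 is not a member.

Answer: no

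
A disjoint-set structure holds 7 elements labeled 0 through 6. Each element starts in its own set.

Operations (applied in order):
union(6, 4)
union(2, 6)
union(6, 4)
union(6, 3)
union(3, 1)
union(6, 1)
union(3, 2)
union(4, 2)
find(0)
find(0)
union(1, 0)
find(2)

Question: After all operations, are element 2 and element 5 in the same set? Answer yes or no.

Answer: no

Derivation:
Step 1: union(6, 4) -> merged; set of 6 now {4, 6}
Step 2: union(2, 6) -> merged; set of 2 now {2, 4, 6}
Step 3: union(6, 4) -> already same set; set of 6 now {2, 4, 6}
Step 4: union(6, 3) -> merged; set of 6 now {2, 3, 4, 6}
Step 5: union(3, 1) -> merged; set of 3 now {1, 2, 3, 4, 6}
Step 6: union(6, 1) -> already same set; set of 6 now {1, 2, 3, 4, 6}
Step 7: union(3, 2) -> already same set; set of 3 now {1, 2, 3, 4, 6}
Step 8: union(4, 2) -> already same set; set of 4 now {1, 2, 3, 4, 6}
Step 9: find(0) -> no change; set of 0 is {0}
Step 10: find(0) -> no change; set of 0 is {0}
Step 11: union(1, 0) -> merged; set of 1 now {0, 1, 2, 3, 4, 6}
Step 12: find(2) -> no change; set of 2 is {0, 1, 2, 3, 4, 6}
Set of 2: {0, 1, 2, 3, 4, 6}; 5 is not a member.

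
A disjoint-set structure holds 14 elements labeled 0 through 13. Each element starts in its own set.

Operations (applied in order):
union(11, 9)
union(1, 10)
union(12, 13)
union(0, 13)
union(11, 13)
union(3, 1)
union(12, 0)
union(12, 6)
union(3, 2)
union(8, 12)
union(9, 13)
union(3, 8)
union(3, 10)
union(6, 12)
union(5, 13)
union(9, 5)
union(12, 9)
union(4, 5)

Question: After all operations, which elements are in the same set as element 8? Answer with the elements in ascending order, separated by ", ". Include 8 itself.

Step 1: union(11, 9) -> merged; set of 11 now {9, 11}
Step 2: union(1, 10) -> merged; set of 1 now {1, 10}
Step 3: union(12, 13) -> merged; set of 12 now {12, 13}
Step 4: union(0, 13) -> merged; set of 0 now {0, 12, 13}
Step 5: union(11, 13) -> merged; set of 11 now {0, 9, 11, 12, 13}
Step 6: union(3, 1) -> merged; set of 3 now {1, 3, 10}
Step 7: union(12, 0) -> already same set; set of 12 now {0, 9, 11, 12, 13}
Step 8: union(12, 6) -> merged; set of 12 now {0, 6, 9, 11, 12, 13}
Step 9: union(3, 2) -> merged; set of 3 now {1, 2, 3, 10}
Step 10: union(8, 12) -> merged; set of 8 now {0, 6, 8, 9, 11, 12, 13}
Step 11: union(9, 13) -> already same set; set of 9 now {0, 6, 8, 9, 11, 12, 13}
Step 12: union(3, 8) -> merged; set of 3 now {0, 1, 2, 3, 6, 8, 9, 10, 11, 12, 13}
Step 13: union(3, 10) -> already same set; set of 3 now {0, 1, 2, 3, 6, 8, 9, 10, 11, 12, 13}
Step 14: union(6, 12) -> already same set; set of 6 now {0, 1, 2, 3, 6, 8, 9, 10, 11, 12, 13}
Step 15: union(5, 13) -> merged; set of 5 now {0, 1, 2, 3, 5, 6, 8, 9, 10, 11, 12, 13}
Step 16: union(9, 5) -> already same set; set of 9 now {0, 1, 2, 3, 5, 6, 8, 9, 10, 11, 12, 13}
Step 17: union(12, 9) -> already same set; set of 12 now {0, 1, 2, 3, 5, 6, 8, 9, 10, 11, 12, 13}
Step 18: union(4, 5) -> merged; set of 4 now {0, 1, 2, 3, 4, 5, 6, 8, 9, 10, 11, 12, 13}
Component of 8: {0, 1, 2, 3, 4, 5, 6, 8, 9, 10, 11, 12, 13}

Answer: 0, 1, 2, 3, 4, 5, 6, 8, 9, 10, 11, 12, 13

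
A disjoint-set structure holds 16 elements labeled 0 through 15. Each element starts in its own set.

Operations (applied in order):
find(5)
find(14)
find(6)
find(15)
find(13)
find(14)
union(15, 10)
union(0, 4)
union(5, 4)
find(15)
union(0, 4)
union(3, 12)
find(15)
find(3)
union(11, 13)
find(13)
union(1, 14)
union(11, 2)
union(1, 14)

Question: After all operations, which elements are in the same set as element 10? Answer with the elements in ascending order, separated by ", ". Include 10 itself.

Step 1: find(5) -> no change; set of 5 is {5}
Step 2: find(14) -> no change; set of 14 is {14}
Step 3: find(6) -> no change; set of 6 is {6}
Step 4: find(15) -> no change; set of 15 is {15}
Step 5: find(13) -> no change; set of 13 is {13}
Step 6: find(14) -> no change; set of 14 is {14}
Step 7: union(15, 10) -> merged; set of 15 now {10, 15}
Step 8: union(0, 4) -> merged; set of 0 now {0, 4}
Step 9: union(5, 4) -> merged; set of 5 now {0, 4, 5}
Step 10: find(15) -> no change; set of 15 is {10, 15}
Step 11: union(0, 4) -> already same set; set of 0 now {0, 4, 5}
Step 12: union(3, 12) -> merged; set of 3 now {3, 12}
Step 13: find(15) -> no change; set of 15 is {10, 15}
Step 14: find(3) -> no change; set of 3 is {3, 12}
Step 15: union(11, 13) -> merged; set of 11 now {11, 13}
Step 16: find(13) -> no change; set of 13 is {11, 13}
Step 17: union(1, 14) -> merged; set of 1 now {1, 14}
Step 18: union(11, 2) -> merged; set of 11 now {2, 11, 13}
Step 19: union(1, 14) -> already same set; set of 1 now {1, 14}
Component of 10: {10, 15}

Answer: 10, 15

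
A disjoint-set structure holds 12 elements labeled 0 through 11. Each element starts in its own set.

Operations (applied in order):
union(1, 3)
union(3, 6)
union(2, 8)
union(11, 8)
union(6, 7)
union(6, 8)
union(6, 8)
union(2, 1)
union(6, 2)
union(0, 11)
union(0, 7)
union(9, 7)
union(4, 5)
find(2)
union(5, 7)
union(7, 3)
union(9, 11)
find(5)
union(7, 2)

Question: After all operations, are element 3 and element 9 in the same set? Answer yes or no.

Step 1: union(1, 3) -> merged; set of 1 now {1, 3}
Step 2: union(3, 6) -> merged; set of 3 now {1, 3, 6}
Step 3: union(2, 8) -> merged; set of 2 now {2, 8}
Step 4: union(11, 8) -> merged; set of 11 now {2, 8, 11}
Step 5: union(6, 7) -> merged; set of 6 now {1, 3, 6, 7}
Step 6: union(6, 8) -> merged; set of 6 now {1, 2, 3, 6, 7, 8, 11}
Step 7: union(6, 8) -> already same set; set of 6 now {1, 2, 3, 6, 7, 8, 11}
Step 8: union(2, 1) -> already same set; set of 2 now {1, 2, 3, 6, 7, 8, 11}
Step 9: union(6, 2) -> already same set; set of 6 now {1, 2, 3, 6, 7, 8, 11}
Step 10: union(0, 11) -> merged; set of 0 now {0, 1, 2, 3, 6, 7, 8, 11}
Step 11: union(0, 7) -> already same set; set of 0 now {0, 1, 2, 3, 6, 7, 8, 11}
Step 12: union(9, 7) -> merged; set of 9 now {0, 1, 2, 3, 6, 7, 8, 9, 11}
Step 13: union(4, 5) -> merged; set of 4 now {4, 5}
Step 14: find(2) -> no change; set of 2 is {0, 1, 2, 3, 6, 7, 8, 9, 11}
Step 15: union(5, 7) -> merged; set of 5 now {0, 1, 2, 3, 4, 5, 6, 7, 8, 9, 11}
Step 16: union(7, 3) -> already same set; set of 7 now {0, 1, 2, 3, 4, 5, 6, 7, 8, 9, 11}
Step 17: union(9, 11) -> already same set; set of 9 now {0, 1, 2, 3, 4, 5, 6, 7, 8, 9, 11}
Step 18: find(5) -> no change; set of 5 is {0, 1, 2, 3, 4, 5, 6, 7, 8, 9, 11}
Step 19: union(7, 2) -> already same set; set of 7 now {0, 1, 2, 3, 4, 5, 6, 7, 8, 9, 11}
Set of 3: {0, 1, 2, 3, 4, 5, 6, 7, 8, 9, 11}; 9 is a member.

Answer: yes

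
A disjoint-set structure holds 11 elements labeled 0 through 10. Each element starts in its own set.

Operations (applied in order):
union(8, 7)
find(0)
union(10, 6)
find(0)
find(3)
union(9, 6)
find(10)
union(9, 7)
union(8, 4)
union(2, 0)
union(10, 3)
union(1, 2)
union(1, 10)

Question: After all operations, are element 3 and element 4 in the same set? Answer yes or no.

Answer: yes

Derivation:
Step 1: union(8, 7) -> merged; set of 8 now {7, 8}
Step 2: find(0) -> no change; set of 0 is {0}
Step 3: union(10, 6) -> merged; set of 10 now {6, 10}
Step 4: find(0) -> no change; set of 0 is {0}
Step 5: find(3) -> no change; set of 3 is {3}
Step 6: union(9, 6) -> merged; set of 9 now {6, 9, 10}
Step 7: find(10) -> no change; set of 10 is {6, 9, 10}
Step 8: union(9, 7) -> merged; set of 9 now {6, 7, 8, 9, 10}
Step 9: union(8, 4) -> merged; set of 8 now {4, 6, 7, 8, 9, 10}
Step 10: union(2, 0) -> merged; set of 2 now {0, 2}
Step 11: union(10, 3) -> merged; set of 10 now {3, 4, 6, 7, 8, 9, 10}
Step 12: union(1, 2) -> merged; set of 1 now {0, 1, 2}
Step 13: union(1, 10) -> merged; set of 1 now {0, 1, 2, 3, 4, 6, 7, 8, 9, 10}
Set of 3: {0, 1, 2, 3, 4, 6, 7, 8, 9, 10}; 4 is a member.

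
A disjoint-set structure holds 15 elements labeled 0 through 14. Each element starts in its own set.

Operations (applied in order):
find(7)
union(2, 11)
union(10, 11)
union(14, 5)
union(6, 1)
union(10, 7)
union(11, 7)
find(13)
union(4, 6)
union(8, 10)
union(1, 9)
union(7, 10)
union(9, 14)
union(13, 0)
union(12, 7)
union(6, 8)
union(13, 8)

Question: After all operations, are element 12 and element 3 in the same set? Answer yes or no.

Answer: no

Derivation:
Step 1: find(7) -> no change; set of 7 is {7}
Step 2: union(2, 11) -> merged; set of 2 now {2, 11}
Step 3: union(10, 11) -> merged; set of 10 now {2, 10, 11}
Step 4: union(14, 5) -> merged; set of 14 now {5, 14}
Step 5: union(6, 1) -> merged; set of 6 now {1, 6}
Step 6: union(10, 7) -> merged; set of 10 now {2, 7, 10, 11}
Step 7: union(11, 7) -> already same set; set of 11 now {2, 7, 10, 11}
Step 8: find(13) -> no change; set of 13 is {13}
Step 9: union(4, 6) -> merged; set of 4 now {1, 4, 6}
Step 10: union(8, 10) -> merged; set of 8 now {2, 7, 8, 10, 11}
Step 11: union(1, 9) -> merged; set of 1 now {1, 4, 6, 9}
Step 12: union(7, 10) -> already same set; set of 7 now {2, 7, 8, 10, 11}
Step 13: union(9, 14) -> merged; set of 9 now {1, 4, 5, 6, 9, 14}
Step 14: union(13, 0) -> merged; set of 13 now {0, 13}
Step 15: union(12, 7) -> merged; set of 12 now {2, 7, 8, 10, 11, 12}
Step 16: union(6, 8) -> merged; set of 6 now {1, 2, 4, 5, 6, 7, 8, 9, 10, 11, 12, 14}
Step 17: union(13, 8) -> merged; set of 13 now {0, 1, 2, 4, 5, 6, 7, 8, 9, 10, 11, 12, 13, 14}
Set of 12: {0, 1, 2, 4, 5, 6, 7, 8, 9, 10, 11, 12, 13, 14}; 3 is not a member.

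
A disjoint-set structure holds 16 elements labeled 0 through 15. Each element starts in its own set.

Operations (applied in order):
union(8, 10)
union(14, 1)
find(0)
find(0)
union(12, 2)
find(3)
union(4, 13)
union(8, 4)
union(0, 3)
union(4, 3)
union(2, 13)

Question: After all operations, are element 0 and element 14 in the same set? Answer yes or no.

Step 1: union(8, 10) -> merged; set of 8 now {8, 10}
Step 2: union(14, 1) -> merged; set of 14 now {1, 14}
Step 3: find(0) -> no change; set of 0 is {0}
Step 4: find(0) -> no change; set of 0 is {0}
Step 5: union(12, 2) -> merged; set of 12 now {2, 12}
Step 6: find(3) -> no change; set of 3 is {3}
Step 7: union(4, 13) -> merged; set of 4 now {4, 13}
Step 8: union(8, 4) -> merged; set of 8 now {4, 8, 10, 13}
Step 9: union(0, 3) -> merged; set of 0 now {0, 3}
Step 10: union(4, 3) -> merged; set of 4 now {0, 3, 4, 8, 10, 13}
Step 11: union(2, 13) -> merged; set of 2 now {0, 2, 3, 4, 8, 10, 12, 13}
Set of 0: {0, 2, 3, 4, 8, 10, 12, 13}; 14 is not a member.

Answer: no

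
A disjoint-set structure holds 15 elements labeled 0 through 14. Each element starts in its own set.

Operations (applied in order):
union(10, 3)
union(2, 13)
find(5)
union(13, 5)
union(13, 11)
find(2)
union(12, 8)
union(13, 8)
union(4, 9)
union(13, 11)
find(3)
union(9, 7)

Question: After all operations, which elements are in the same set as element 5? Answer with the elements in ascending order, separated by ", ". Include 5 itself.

Answer: 2, 5, 8, 11, 12, 13

Derivation:
Step 1: union(10, 3) -> merged; set of 10 now {3, 10}
Step 2: union(2, 13) -> merged; set of 2 now {2, 13}
Step 3: find(5) -> no change; set of 5 is {5}
Step 4: union(13, 5) -> merged; set of 13 now {2, 5, 13}
Step 5: union(13, 11) -> merged; set of 13 now {2, 5, 11, 13}
Step 6: find(2) -> no change; set of 2 is {2, 5, 11, 13}
Step 7: union(12, 8) -> merged; set of 12 now {8, 12}
Step 8: union(13, 8) -> merged; set of 13 now {2, 5, 8, 11, 12, 13}
Step 9: union(4, 9) -> merged; set of 4 now {4, 9}
Step 10: union(13, 11) -> already same set; set of 13 now {2, 5, 8, 11, 12, 13}
Step 11: find(3) -> no change; set of 3 is {3, 10}
Step 12: union(9, 7) -> merged; set of 9 now {4, 7, 9}
Component of 5: {2, 5, 8, 11, 12, 13}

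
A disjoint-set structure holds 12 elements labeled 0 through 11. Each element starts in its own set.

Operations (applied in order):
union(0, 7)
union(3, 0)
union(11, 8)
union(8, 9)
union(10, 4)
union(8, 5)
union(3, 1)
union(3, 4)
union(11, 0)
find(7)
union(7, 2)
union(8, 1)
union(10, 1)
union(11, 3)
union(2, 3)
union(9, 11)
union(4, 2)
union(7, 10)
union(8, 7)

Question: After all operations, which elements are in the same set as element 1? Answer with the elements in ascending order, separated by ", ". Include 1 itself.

Answer: 0, 1, 2, 3, 4, 5, 7, 8, 9, 10, 11

Derivation:
Step 1: union(0, 7) -> merged; set of 0 now {0, 7}
Step 2: union(3, 0) -> merged; set of 3 now {0, 3, 7}
Step 3: union(11, 8) -> merged; set of 11 now {8, 11}
Step 4: union(8, 9) -> merged; set of 8 now {8, 9, 11}
Step 5: union(10, 4) -> merged; set of 10 now {4, 10}
Step 6: union(8, 5) -> merged; set of 8 now {5, 8, 9, 11}
Step 7: union(3, 1) -> merged; set of 3 now {0, 1, 3, 7}
Step 8: union(3, 4) -> merged; set of 3 now {0, 1, 3, 4, 7, 10}
Step 9: union(11, 0) -> merged; set of 11 now {0, 1, 3, 4, 5, 7, 8, 9, 10, 11}
Step 10: find(7) -> no change; set of 7 is {0, 1, 3, 4, 5, 7, 8, 9, 10, 11}
Step 11: union(7, 2) -> merged; set of 7 now {0, 1, 2, 3, 4, 5, 7, 8, 9, 10, 11}
Step 12: union(8, 1) -> already same set; set of 8 now {0, 1, 2, 3, 4, 5, 7, 8, 9, 10, 11}
Step 13: union(10, 1) -> already same set; set of 10 now {0, 1, 2, 3, 4, 5, 7, 8, 9, 10, 11}
Step 14: union(11, 3) -> already same set; set of 11 now {0, 1, 2, 3, 4, 5, 7, 8, 9, 10, 11}
Step 15: union(2, 3) -> already same set; set of 2 now {0, 1, 2, 3, 4, 5, 7, 8, 9, 10, 11}
Step 16: union(9, 11) -> already same set; set of 9 now {0, 1, 2, 3, 4, 5, 7, 8, 9, 10, 11}
Step 17: union(4, 2) -> already same set; set of 4 now {0, 1, 2, 3, 4, 5, 7, 8, 9, 10, 11}
Step 18: union(7, 10) -> already same set; set of 7 now {0, 1, 2, 3, 4, 5, 7, 8, 9, 10, 11}
Step 19: union(8, 7) -> already same set; set of 8 now {0, 1, 2, 3, 4, 5, 7, 8, 9, 10, 11}
Component of 1: {0, 1, 2, 3, 4, 5, 7, 8, 9, 10, 11}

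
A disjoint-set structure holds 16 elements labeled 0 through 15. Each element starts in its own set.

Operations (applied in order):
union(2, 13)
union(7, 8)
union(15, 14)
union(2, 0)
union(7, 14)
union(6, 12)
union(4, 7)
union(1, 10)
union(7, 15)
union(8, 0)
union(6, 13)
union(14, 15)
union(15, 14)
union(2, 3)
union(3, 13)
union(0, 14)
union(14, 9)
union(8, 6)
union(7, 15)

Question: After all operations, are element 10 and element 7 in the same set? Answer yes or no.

Answer: no

Derivation:
Step 1: union(2, 13) -> merged; set of 2 now {2, 13}
Step 2: union(7, 8) -> merged; set of 7 now {7, 8}
Step 3: union(15, 14) -> merged; set of 15 now {14, 15}
Step 4: union(2, 0) -> merged; set of 2 now {0, 2, 13}
Step 5: union(7, 14) -> merged; set of 7 now {7, 8, 14, 15}
Step 6: union(6, 12) -> merged; set of 6 now {6, 12}
Step 7: union(4, 7) -> merged; set of 4 now {4, 7, 8, 14, 15}
Step 8: union(1, 10) -> merged; set of 1 now {1, 10}
Step 9: union(7, 15) -> already same set; set of 7 now {4, 7, 8, 14, 15}
Step 10: union(8, 0) -> merged; set of 8 now {0, 2, 4, 7, 8, 13, 14, 15}
Step 11: union(6, 13) -> merged; set of 6 now {0, 2, 4, 6, 7, 8, 12, 13, 14, 15}
Step 12: union(14, 15) -> already same set; set of 14 now {0, 2, 4, 6, 7, 8, 12, 13, 14, 15}
Step 13: union(15, 14) -> already same set; set of 15 now {0, 2, 4, 6, 7, 8, 12, 13, 14, 15}
Step 14: union(2, 3) -> merged; set of 2 now {0, 2, 3, 4, 6, 7, 8, 12, 13, 14, 15}
Step 15: union(3, 13) -> already same set; set of 3 now {0, 2, 3, 4, 6, 7, 8, 12, 13, 14, 15}
Step 16: union(0, 14) -> already same set; set of 0 now {0, 2, 3, 4, 6, 7, 8, 12, 13, 14, 15}
Step 17: union(14, 9) -> merged; set of 14 now {0, 2, 3, 4, 6, 7, 8, 9, 12, 13, 14, 15}
Step 18: union(8, 6) -> already same set; set of 8 now {0, 2, 3, 4, 6, 7, 8, 9, 12, 13, 14, 15}
Step 19: union(7, 15) -> already same set; set of 7 now {0, 2, 3, 4, 6, 7, 8, 9, 12, 13, 14, 15}
Set of 10: {1, 10}; 7 is not a member.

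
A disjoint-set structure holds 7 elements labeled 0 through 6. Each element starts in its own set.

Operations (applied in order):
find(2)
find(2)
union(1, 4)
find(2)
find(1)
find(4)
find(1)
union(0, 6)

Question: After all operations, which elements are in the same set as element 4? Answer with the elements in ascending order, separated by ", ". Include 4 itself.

Step 1: find(2) -> no change; set of 2 is {2}
Step 2: find(2) -> no change; set of 2 is {2}
Step 3: union(1, 4) -> merged; set of 1 now {1, 4}
Step 4: find(2) -> no change; set of 2 is {2}
Step 5: find(1) -> no change; set of 1 is {1, 4}
Step 6: find(4) -> no change; set of 4 is {1, 4}
Step 7: find(1) -> no change; set of 1 is {1, 4}
Step 8: union(0, 6) -> merged; set of 0 now {0, 6}
Component of 4: {1, 4}

Answer: 1, 4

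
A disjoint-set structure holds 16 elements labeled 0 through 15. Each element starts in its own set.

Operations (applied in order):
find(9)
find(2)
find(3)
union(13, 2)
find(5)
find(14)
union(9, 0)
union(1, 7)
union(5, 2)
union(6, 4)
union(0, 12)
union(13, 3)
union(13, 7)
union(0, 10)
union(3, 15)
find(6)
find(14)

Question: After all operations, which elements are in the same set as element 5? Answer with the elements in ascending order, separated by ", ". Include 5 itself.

Step 1: find(9) -> no change; set of 9 is {9}
Step 2: find(2) -> no change; set of 2 is {2}
Step 3: find(3) -> no change; set of 3 is {3}
Step 4: union(13, 2) -> merged; set of 13 now {2, 13}
Step 5: find(5) -> no change; set of 5 is {5}
Step 6: find(14) -> no change; set of 14 is {14}
Step 7: union(9, 0) -> merged; set of 9 now {0, 9}
Step 8: union(1, 7) -> merged; set of 1 now {1, 7}
Step 9: union(5, 2) -> merged; set of 5 now {2, 5, 13}
Step 10: union(6, 4) -> merged; set of 6 now {4, 6}
Step 11: union(0, 12) -> merged; set of 0 now {0, 9, 12}
Step 12: union(13, 3) -> merged; set of 13 now {2, 3, 5, 13}
Step 13: union(13, 7) -> merged; set of 13 now {1, 2, 3, 5, 7, 13}
Step 14: union(0, 10) -> merged; set of 0 now {0, 9, 10, 12}
Step 15: union(3, 15) -> merged; set of 3 now {1, 2, 3, 5, 7, 13, 15}
Step 16: find(6) -> no change; set of 6 is {4, 6}
Step 17: find(14) -> no change; set of 14 is {14}
Component of 5: {1, 2, 3, 5, 7, 13, 15}

Answer: 1, 2, 3, 5, 7, 13, 15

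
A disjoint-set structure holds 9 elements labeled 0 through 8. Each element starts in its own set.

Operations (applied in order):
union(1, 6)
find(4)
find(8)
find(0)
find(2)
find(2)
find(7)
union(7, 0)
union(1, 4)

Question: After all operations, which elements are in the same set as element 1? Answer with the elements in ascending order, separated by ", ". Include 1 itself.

Answer: 1, 4, 6

Derivation:
Step 1: union(1, 6) -> merged; set of 1 now {1, 6}
Step 2: find(4) -> no change; set of 4 is {4}
Step 3: find(8) -> no change; set of 8 is {8}
Step 4: find(0) -> no change; set of 0 is {0}
Step 5: find(2) -> no change; set of 2 is {2}
Step 6: find(2) -> no change; set of 2 is {2}
Step 7: find(7) -> no change; set of 7 is {7}
Step 8: union(7, 0) -> merged; set of 7 now {0, 7}
Step 9: union(1, 4) -> merged; set of 1 now {1, 4, 6}
Component of 1: {1, 4, 6}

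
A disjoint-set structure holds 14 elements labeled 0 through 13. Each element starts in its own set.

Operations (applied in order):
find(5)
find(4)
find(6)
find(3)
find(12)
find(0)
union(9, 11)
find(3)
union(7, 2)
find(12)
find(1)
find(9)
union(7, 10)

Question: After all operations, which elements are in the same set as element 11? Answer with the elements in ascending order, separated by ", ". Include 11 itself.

Answer: 9, 11

Derivation:
Step 1: find(5) -> no change; set of 5 is {5}
Step 2: find(4) -> no change; set of 4 is {4}
Step 3: find(6) -> no change; set of 6 is {6}
Step 4: find(3) -> no change; set of 3 is {3}
Step 5: find(12) -> no change; set of 12 is {12}
Step 6: find(0) -> no change; set of 0 is {0}
Step 7: union(9, 11) -> merged; set of 9 now {9, 11}
Step 8: find(3) -> no change; set of 3 is {3}
Step 9: union(7, 2) -> merged; set of 7 now {2, 7}
Step 10: find(12) -> no change; set of 12 is {12}
Step 11: find(1) -> no change; set of 1 is {1}
Step 12: find(9) -> no change; set of 9 is {9, 11}
Step 13: union(7, 10) -> merged; set of 7 now {2, 7, 10}
Component of 11: {9, 11}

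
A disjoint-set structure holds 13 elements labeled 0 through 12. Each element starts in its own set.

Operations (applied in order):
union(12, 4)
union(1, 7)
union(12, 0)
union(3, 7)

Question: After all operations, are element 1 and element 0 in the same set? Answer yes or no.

Answer: no

Derivation:
Step 1: union(12, 4) -> merged; set of 12 now {4, 12}
Step 2: union(1, 7) -> merged; set of 1 now {1, 7}
Step 3: union(12, 0) -> merged; set of 12 now {0, 4, 12}
Step 4: union(3, 7) -> merged; set of 3 now {1, 3, 7}
Set of 1: {1, 3, 7}; 0 is not a member.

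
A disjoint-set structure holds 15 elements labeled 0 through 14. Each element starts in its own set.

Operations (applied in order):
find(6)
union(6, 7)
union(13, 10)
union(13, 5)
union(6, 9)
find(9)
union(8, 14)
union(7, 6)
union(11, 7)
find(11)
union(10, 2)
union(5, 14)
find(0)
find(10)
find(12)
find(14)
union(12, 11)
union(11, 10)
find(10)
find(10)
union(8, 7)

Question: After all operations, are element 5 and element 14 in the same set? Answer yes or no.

Answer: yes

Derivation:
Step 1: find(6) -> no change; set of 6 is {6}
Step 2: union(6, 7) -> merged; set of 6 now {6, 7}
Step 3: union(13, 10) -> merged; set of 13 now {10, 13}
Step 4: union(13, 5) -> merged; set of 13 now {5, 10, 13}
Step 5: union(6, 9) -> merged; set of 6 now {6, 7, 9}
Step 6: find(9) -> no change; set of 9 is {6, 7, 9}
Step 7: union(8, 14) -> merged; set of 8 now {8, 14}
Step 8: union(7, 6) -> already same set; set of 7 now {6, 7, 9}
Step 9: union(11, 7) -> merged; set of 11 now {6, 7, 9, 11}
Step 10: find(11) -> no change; set of 11 is {6, 7, 9, 11}
Step 11: union(10, 2) -> merged; set of 10 now {2, 5, 10, 13}
Step 12: union(5, 14) -> merged; set of 5 now {2, 5, 8, 10, 13, 14}
Step 13: find(0) -> no change; set of 0 is {0}
Step 14: find(10) -> no change; set of 10 is {2, 5, 8, 10, 13, 14}
Step 15: find(12) -> no change; set of 12 is {12}
Step 16: find(14) -> no change; set of 14 is {2, 5, 8, 10, 13, 14}
Step 17: union(12, 11) -> merged; set of 12 now {6, 7, 9, 11, 12}
Step 18: union(11, 10) -> merged; set of 11 now {2, 5, 6, 7, 8, 9, 10, 11, 12, 13, 14}
Step 19: find(10) -> no change; set of 10 is {2, 5, 6, 7, 8, 9, 10, 11, 12, 13, 14}
Step 20: find(10) -> no change; set of 10 is {2, 5, 6, 7, 8, 9, 10, 11, 12, 13, 14}
Step 21: union(8, 7) -> already same set; set of 8 now {2, 5, 6, 7, 8, 9, 10, 11, 12, 13, 14}
Set of 5: {2, 5, 6, 7, 8, 9, 10, 11, 12, 13, 14}; 14 is a member.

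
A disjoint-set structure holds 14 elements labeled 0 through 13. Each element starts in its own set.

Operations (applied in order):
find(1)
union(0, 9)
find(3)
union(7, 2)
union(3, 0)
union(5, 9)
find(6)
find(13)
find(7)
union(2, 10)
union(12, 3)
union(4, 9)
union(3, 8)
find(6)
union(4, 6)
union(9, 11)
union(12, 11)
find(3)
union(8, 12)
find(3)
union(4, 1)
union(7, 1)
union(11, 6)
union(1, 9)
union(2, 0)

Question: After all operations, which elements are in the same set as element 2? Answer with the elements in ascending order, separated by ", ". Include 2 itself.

Answer: 0, 1, 2, 3, 4, 5, 6, 7, 8, 9, 10, 11, 12

Derivation:
Step 1: find(1) -> no change; set of 1 is {1}
Step 2: union(0, 9) -> merged; set of 0 now {0, 9}
Step 3: find(3) -> no change; set of 3 is {3}
Step 4: union(7, 2) -> merged; set of 7 now {2, 7}
Step 5: union(3, 0) -> merged; set of 3 now {0, 3, 9}
Step 6: union(5, 9) -> merged; set of 5 now {0, 3, 5, 9}
Step 7: find(6) -> no change; set of 6 is {6}
Step 8: find(13) -> no change; set of 13 is {13}
Step 9: find(7) -> no change; set of 7 is {2, 7}
Step 10: union(2, 10) -> merged; set of 2 now {2, 7, 10}
Step 11: union(12, 3) -> merged; set of 12 now {0, 3, 5, 9, 12}
Step 12: union(4, 9) -> merged; set of 4 now {0, 3, 4, 5, 9, 12}
Step 13: union(3, 8) -> merged; set of 3 now {0, 3, 4, 5, 8, 9, 12}
Step 14: find(6) -> no change; set of 6 is {6}
Step 15: union(4, 6) -> merged; set of 4 now {0, 3, 4, 5, 6, 8, 9, 12}
Step 16: union(9, 11) -> merged; set of 9 now {0, 3, 4, 5, 6, 8, 9, 11, 12}
Step 17: union(12, 11) -> already same set; set of 12 now {0, 3, 4, 5, 6, 8, 9, 11, 12}
Step 18: find(3) -> no change; set of 3 is {0, 3, 4, 5, 6, 8, 9, 11, 12}
Step 19: union(8, 12) -> already same set; set of 8 now {0, 3, 4, 5, 6, 8, 9, 11, 12}
Step 20: find(3) -> no change; set of 3 is {0, 3, 4, 5, 6, 8, 9, 11, 12}
Step 21: union(4, 1) -> merged; set of 4 now {0, 1, 3, 4, 5, 6, 8, 9, 11, 12}
Step 22: union(7, 1) -> merged; set of 7 now {0, 1, 2, 3, 4, 5, 6, 7, 8, 9, 10, 11, 12}
Step 23: union(11, 6) -> already same set; set of 11 now {0, 1, 2, 3, 4, 5, 6, 7, 8, 9, 10, 11, 12}
Step 24: union(1, 9) -> already same set; set of 1 now {0, 1, 2, 3, 4, 5, 6, 7, 8, 9, 10, 11, 12}
Step 25: union(2, 0) -> already same set; set of 2 now {0, 1, 2, 3, 4, 5, 6, 7, 8, 9, 10, 11, 12}
Component of 2: {0, 1, 2, 3, 4, 5, 6, 7, 8, 9, 10, 11, 12}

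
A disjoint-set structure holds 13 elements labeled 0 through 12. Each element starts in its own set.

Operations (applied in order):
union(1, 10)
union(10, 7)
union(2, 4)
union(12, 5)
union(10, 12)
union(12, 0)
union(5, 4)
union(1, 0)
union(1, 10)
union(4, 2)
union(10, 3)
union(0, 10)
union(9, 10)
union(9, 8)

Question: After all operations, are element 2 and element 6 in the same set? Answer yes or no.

Step 1: union(1, 10) -> merged; set of 1 now {1, 10}
Step 2: union(10, 7) -> merged; set of 10 now {1, 7, 10}
Step 3: union(2, 4) -> merged; set of 2 now {2, 4}
Step 4: union(12, 5) -> merged; set of 12 now {5, 12}
Step 5: union(10, 12) -> merged; set of 10 now {1, 5, 7, 10, 12}
Step 6: union(12, 0) -> merged; set of 12 now {0, 1, 5, 7, 10, 12}
Step 7: union(5, 4) -> merged; set of 5 now {0, 1, 2, 4, 5, 7, 10, 12}
Step 8: union(1, 0) -> already same set; set of 1 now {0, 1, 2, 4, 5, 7, 10, 12}
Step 9: union(1, 10) -> already same set; set of 1 now {0, 1, 2, 4, 5, 7, 10, 12}
Step 10: union(4, 2) -> already same set; set of 4 now {0, 1, 2, 4, 5, 7, 10, 12}
Step 11: union(10, 3) -> merged; set of 10 now {0, 1, 2, 3, 4, 5, 7, 10, 12}
Step 12: union(0, 10) -> already same set; set of 0 now {0, 1, 2, 3, 4, 5, 7, 10, 12}
Step 13: union(9, 10) -> merged; set of 9 now {0, 1, 2, 3, 4, 5, 7, 9, 10, 12}
Step 14: union(9, 8) -> merged; set of 9 now {0, 1, 2, 3, 4, 5, 7, 8, 9, 10, 12}
Set of 2: {0, 1, 2, 3, 4, 5, 7, 8, 9, 10, 12}; 6 is not a member.

Answer: no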